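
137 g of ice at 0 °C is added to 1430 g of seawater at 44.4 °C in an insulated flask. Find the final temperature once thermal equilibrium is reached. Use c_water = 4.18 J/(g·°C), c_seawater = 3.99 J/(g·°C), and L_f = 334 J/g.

T_f ≈ 33.1 °C

Heat gained plus heat lost sum to zero:
latent heat to melt: 137×334 = 45758
  warm the meltwater: 572.66 T
  seawater cools: 1430×3.99×(T − 44.4) = 5705.7(T − 44.4)
6278.4 T = 253333 − 45758 = 207575
T ≈ 33.06 °C (positive, so assuming full melt was valid).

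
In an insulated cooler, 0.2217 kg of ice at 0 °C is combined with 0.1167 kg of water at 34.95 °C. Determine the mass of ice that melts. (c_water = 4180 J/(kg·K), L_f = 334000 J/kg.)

m_melted ≈ 0.051 kg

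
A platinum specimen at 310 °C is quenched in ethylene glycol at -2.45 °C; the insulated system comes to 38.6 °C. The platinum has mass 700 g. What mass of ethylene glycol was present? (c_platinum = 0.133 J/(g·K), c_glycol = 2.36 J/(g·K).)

m ≈ 261 g

Let T be the final temperature. ΣQ_i = 0:
700×0.133×(38.6 − 310) + m×2.36×(38.6 − (-2.45)) = 0
96.88 m = 25267
m = 25267/96.88 ≈ 260.8 g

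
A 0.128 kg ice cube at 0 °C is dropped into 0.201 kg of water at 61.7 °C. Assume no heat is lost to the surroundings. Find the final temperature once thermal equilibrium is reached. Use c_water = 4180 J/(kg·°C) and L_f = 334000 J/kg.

T_f ≈ 6.6 °C

Heat gained plus heat lost sum to zero:
fusion: m_ice L_f = 0.128·334000 = 42752; meltwater 0→T: 0.128·4180·T = 535.04 T; water: 840.18(T − 61.7)
1375.2 T = 51839 − 42752 = 9087.1
T ≈ 6.61 °C. Since T > 0 °C, the all-ice-melts assumption holds.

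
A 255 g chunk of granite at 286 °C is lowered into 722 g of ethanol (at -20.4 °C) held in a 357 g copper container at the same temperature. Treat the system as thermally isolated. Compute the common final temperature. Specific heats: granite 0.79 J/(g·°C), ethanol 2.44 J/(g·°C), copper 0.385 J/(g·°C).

Net heat exchanged in the isolated system is zero:
255*0.79*(T − 286) + 722*2.44*(T − (-20.4)) + 357*0.385*(T − (-20.4)) = 0
201.45(T − 286) + 1761.7(T − (-20.4)) + 137.44(T − (-20.4)) = 0
(201.45 + 1761.7 + 137.44) T = 201.45*286 + 1761.7*(-20.4) + 137.44*(-20.4)
T = 18873/2100.6 ≈ 8.98 °C

T_f ≈ 9.0 °C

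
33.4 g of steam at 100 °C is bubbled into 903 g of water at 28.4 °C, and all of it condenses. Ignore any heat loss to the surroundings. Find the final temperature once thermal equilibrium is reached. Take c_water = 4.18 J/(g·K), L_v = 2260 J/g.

T_f ≈ 50.2 °C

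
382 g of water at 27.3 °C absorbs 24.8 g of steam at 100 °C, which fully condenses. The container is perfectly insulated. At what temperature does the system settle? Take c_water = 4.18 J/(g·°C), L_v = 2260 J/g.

T_f ≈ 64.7 °C

Heat gained plus heat lost sum to zero:
condense steam: −24.8·2260 = −56048; condensate cools 100→T: 24.8·4.18·(T − 100) = 103.66(T − 100); water warms: 382·4.18·(T − 27.3) = 1596.8(T − 27.3)
1700.4 T = 56048 + 10366 + 43592 = 110006
T ≈ 64.69 °C (< 100 °C, so full condensation is consistent).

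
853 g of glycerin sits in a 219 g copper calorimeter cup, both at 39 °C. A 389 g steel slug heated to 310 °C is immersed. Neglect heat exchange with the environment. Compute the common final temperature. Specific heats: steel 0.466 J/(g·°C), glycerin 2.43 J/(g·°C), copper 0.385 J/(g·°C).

T_f ≈ 60.0 °C

Heat gained plus heat lost sum to zero:
389·0.466·(T − 310) + 853·2.43·(T − 39) + 219·0.385·(T − 39) = 0
181.27(T − 310) + 2072.8(T − 39) + 84.31(T − 39) = 0
2338.4 T = 140322
T = 140322/2338.4 ≈ 60.01 °C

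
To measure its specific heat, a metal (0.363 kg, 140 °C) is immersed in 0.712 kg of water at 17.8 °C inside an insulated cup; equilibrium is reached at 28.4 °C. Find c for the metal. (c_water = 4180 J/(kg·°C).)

c ≈ 779 J/(kg·°C)

Net heat exchanged in the isolated system is zero:
0.363×c×(28.4 − 140) + 0.712×4180×(28.4 − 17.8) = 0
-40.51 c = -31547
c = -31547/-40.51 ≈ 778.7 J/(kg·°C)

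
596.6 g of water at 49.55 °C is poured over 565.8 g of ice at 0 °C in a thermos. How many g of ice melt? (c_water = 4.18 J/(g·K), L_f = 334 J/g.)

Water can give up m c ΔT = 596.6·4.18·49.55 = 123567 J before reaching 0 °C.
To melt every bit of ice: 565.8·334 = 188977 J.
Since 123567 < 188977 J, not all the ice melts; equilibrium is at 0 °C.
m_melt = 123567 / L_f = 370 g.

m_melted ≈ 370 g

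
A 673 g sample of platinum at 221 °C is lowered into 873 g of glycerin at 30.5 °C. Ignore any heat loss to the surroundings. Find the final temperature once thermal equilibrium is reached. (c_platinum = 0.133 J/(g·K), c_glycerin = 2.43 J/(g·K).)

T_f ≈ 38.2 °C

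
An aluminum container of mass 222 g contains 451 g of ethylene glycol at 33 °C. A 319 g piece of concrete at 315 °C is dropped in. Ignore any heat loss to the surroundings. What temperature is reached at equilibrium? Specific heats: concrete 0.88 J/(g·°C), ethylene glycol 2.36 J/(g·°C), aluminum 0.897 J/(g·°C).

T_f ≈ 84.3 °C

Conservation of energy gives ΣQ = 0:
319·0.88·(T − 315) + 451·2.36·(T − 33) + 222·0.897·(T − 33) = 0
280.72(T − 315) + 1064.4(T − 33) + 199.13(T − 33) = 0
1544.2 T = 130122
T = 130122/1544.2 ≈ 84.26 °C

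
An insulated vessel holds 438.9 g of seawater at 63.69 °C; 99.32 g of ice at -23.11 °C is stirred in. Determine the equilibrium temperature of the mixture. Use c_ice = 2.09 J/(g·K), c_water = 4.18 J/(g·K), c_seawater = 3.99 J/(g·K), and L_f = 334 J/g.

Energy balance with sensible and latent terms:
ice -23.11→0 °C: 99.32·2.09·23.11 = 4797.1; latent heat to melt: 99.32·334 = 33173; warm the meltwater: 415.16 T; seawater: 1751.2(T − 63.69)
2166.4 T = 111535 − 37970 = 73565
T ≈ 33.96 °C. Since T > 0 °C, the all-ice-melts assumption holds.

T_f ≈ 34.0 °C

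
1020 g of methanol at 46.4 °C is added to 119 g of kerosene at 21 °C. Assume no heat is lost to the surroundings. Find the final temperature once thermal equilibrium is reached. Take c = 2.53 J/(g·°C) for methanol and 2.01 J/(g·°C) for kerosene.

T_f ≈ 44.2 °C

With ΣQ=0 the equilibrium temperature is the m·c-weighted mean:
T_f = (2580.6×46.4 + 239.19×21) / (2580.6 + 239.19)
    = 124763 / 2819.8 ≈ 44.25 °C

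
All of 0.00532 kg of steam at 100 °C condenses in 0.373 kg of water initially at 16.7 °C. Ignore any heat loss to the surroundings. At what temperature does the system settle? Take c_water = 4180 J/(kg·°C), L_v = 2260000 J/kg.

T_f ≈ 25.5 °C

Setting the total heat transfer to zero:
condense steam: −0.00532·2260000 = −12023
  condensate cools 100→T: 0.00532·4180·(T − 100) = 22.24(T − 100)
  original water: 1559.1(T − 16.7)
1581.4 T = 12023 + 2223.8 + 26038 = 40285
T ≈ 25.47 °C, under the boiling point, so the assumption holds.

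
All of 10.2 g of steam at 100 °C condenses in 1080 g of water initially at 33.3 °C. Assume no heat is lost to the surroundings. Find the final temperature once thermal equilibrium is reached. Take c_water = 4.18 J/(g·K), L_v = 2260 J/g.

T_f ≈ 39.0 °C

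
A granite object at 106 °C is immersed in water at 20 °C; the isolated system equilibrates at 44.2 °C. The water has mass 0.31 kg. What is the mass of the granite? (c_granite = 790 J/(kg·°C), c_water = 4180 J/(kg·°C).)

Let T be the final temperature. ΣQ_i = 0:
m×790×(44.2 − 106) + 0.31×4180×(44.2 − 20) = 0
-48822 m = -31358
m = -31358/-48822 ≈ 0.6423 kg

m ≈ 0.642 kg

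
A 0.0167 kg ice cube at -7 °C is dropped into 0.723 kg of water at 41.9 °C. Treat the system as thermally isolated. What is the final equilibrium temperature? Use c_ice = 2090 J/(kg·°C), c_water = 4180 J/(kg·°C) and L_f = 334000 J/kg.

Energy conservation, ΣQ = 0:
ice -7→0 °C: 0.0167×2090×7 = 244.32
  fusion: m_ice L_f = 0.0167×334000 = 5577.8
  meltwater 0→T: 0.0167×4180×T = 69.81 T
  water cools: 0.723×4180×(T − 41.9) = 3022.1(T − 41.9)
3091.9 T = 126628 − 5822.1 = 120806
T ≈ 39.07 °C. Since T > 0 °C, the all-ice-melts assumption holds.

T_f ≈ 39.1 °C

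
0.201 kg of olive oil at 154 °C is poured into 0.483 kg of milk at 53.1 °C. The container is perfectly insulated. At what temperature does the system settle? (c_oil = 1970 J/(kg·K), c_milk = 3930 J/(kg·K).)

Set heat shed by the hot body equal to heat absorbed by the cold body:
0.201×1970×(154 − T) = 0.483×3930×(T − 53.1)
395.97(154 − T) = 1898.2(T − 53.1)
2294.2 T = 161773  ⇒  T ≈ 70.52 °C

T_f ≈ 70.5 °C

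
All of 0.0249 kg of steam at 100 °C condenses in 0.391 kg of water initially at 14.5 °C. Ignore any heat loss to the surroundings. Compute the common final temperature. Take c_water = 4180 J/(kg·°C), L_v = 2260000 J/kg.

T_f ≈ 52.0 °C

Taking heat into each body as positive, Σ m c ΔT = 0:
condense steam: −0.0249·2260000 = −56274
  condensed water 100 °C→T: 104.08(T − 100)
  original water: 1634.4(T − 14.5)
1738.5 T = 56274 + 10408 + 23699 = 90381
T ≈ 51.99 °C — below 100 °C, confirming all the steam condensed.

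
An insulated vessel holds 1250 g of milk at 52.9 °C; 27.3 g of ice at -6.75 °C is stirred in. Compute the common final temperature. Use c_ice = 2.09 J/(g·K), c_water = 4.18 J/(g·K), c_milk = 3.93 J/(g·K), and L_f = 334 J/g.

Let T be the final temperature. ΣQ_i = 0:
ice -6.75→0 °C: 27.3·2.09·6.75 = 385.13
  latent heat to melt: 27.3·334 = 9118.2
  warm the meltwater: 114.11 T
  milk cools: 1250·3.93·(T − 52.9) = 4912.5(T − 52.9)
5026.6 T = 259871 − 9503.3 = 250368
T ≈ 49.81 °C. Since T > 0 °C, the all-ice-melts assumption holds.

T_f ≈ 49.8 °C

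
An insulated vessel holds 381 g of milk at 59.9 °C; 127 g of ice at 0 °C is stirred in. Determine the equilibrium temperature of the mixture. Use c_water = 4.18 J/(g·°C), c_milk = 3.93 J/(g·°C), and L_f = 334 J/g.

T_f ≈ 23.3 °C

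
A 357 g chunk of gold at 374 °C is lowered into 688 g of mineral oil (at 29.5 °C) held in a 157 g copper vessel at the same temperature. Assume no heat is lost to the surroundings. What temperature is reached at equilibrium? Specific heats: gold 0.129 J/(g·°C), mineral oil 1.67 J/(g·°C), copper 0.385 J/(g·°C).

T_f ≈ 42.1 °C

Heat gained plus heat lost sum to zero:
357·0.129·(T − 374) + 688·1.67·(T − 29.5) + 157·0.385·(T − 29.5) = 0
1255.5 T = 52901
T = 52901 / 1255.5 = 42.1 °C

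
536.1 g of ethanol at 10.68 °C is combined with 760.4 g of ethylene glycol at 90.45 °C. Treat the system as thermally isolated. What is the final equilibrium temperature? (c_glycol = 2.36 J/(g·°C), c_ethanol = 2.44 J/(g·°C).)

T_f ≈ 56.8 °C

Net heat exchanged in the isolated system is zero:
760.4*2.36*(T − 90.45) + 536.1*2.44*(T − 10.68) = 0
1794.5(T − 90.45) + 1308.1(T − 10.68) = 0
3102.6 T = 176287
T = 176287/3102.6 ≈ 56.82 °C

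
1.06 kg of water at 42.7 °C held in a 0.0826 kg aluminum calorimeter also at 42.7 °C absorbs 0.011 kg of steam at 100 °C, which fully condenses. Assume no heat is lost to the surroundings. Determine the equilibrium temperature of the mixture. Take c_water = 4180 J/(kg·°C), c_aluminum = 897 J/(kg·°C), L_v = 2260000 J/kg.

T_f ≈ 48.7 °C

Conservation of energy gives ΣQ = 0:
latent heat released on condensation: 0.011·2260000 = 24860
  condensed water 100 °C→T: 45.98(T − 100)
  water warms: 1.06·4180·(T − 42.7) = 4430.8(T − 42.7)
  cup: 74.09(T − 42.7)
4550.9 T = 24860 + 4598 + 192359 = 221817
T ≈ 48.74 °C — below 100 °C, confirming all the steam condensed.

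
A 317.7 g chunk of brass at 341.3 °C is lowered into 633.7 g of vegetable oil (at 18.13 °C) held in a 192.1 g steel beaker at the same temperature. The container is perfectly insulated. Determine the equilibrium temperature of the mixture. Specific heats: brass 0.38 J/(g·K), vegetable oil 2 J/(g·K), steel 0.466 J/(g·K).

T_f ≈ 44.5 °C

Let T be the final temperature. ΣQ_i = 0:
317.7*0.38*(T − 341.3) + 633.7*2*(T − 18.13) + 192.1*0.466*(T − 18.13) = 0
120.73(T − 341.3) + 1267.4(T − 18.13) + 89.52(T − 18.13) = 0
1477.6 T = 65805
T = 65805/1477.6 ≈ 44.53 °C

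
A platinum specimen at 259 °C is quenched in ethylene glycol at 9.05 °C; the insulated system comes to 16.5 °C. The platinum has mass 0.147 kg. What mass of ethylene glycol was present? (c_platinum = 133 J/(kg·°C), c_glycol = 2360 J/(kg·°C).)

m ≈ 0.27 kg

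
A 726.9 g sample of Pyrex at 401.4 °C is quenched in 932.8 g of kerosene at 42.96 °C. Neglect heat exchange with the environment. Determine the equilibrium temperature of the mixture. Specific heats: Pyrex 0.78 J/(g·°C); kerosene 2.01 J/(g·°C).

Conservation of energy gives ΣQ = 0:
726.9·0.78·(T − 401.4) + 932.8·2.01·(T − 42.96) = 0
566.98(T − 401.4) + 1874.9(T − 42.96) = 0
2441.9 T = 308133
T = 308133/2441.9 ≈ 126.19 °C

T_f ≈ 126.2 °C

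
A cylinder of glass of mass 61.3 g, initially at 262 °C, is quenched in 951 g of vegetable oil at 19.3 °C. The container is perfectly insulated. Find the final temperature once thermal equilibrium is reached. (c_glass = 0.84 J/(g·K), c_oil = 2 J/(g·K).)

Setting the total heat transfer to zero:
61.3*0.84*(T − 262) + 951*2*(T − 19.3) = 0
51.49(T − 262) + 1902(T − 19.3) = 0
1953.5 T = 50200
T = 50200/1953.5 ≈ 25.70 °C

T_f ≈ 25.7 °C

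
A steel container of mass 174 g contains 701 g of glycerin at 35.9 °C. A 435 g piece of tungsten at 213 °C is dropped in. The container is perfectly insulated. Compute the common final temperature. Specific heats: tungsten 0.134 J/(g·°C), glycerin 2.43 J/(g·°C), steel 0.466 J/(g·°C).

Setting the total heat transfer to zero:
435×0.134×(T − 213) + 701×2.43×(T − 35.9) + 174×0.466×(T − 35.9) = 0
58.29(T − 213) + 1703.4(T − 35.9) + 81.08(T − 35.9) = 0
1842.8 T = 76480
T ≈ 41.50 °C

T_f ≈ 41.5 °C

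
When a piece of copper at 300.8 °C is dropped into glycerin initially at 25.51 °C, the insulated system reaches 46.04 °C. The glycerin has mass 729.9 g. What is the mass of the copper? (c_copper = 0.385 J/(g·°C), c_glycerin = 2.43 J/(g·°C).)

|Q_copper| = |Q_glycerin|:
m·0.385·(300.8 − 46.04) = 729.9·2.43·(46.04 − 25.51)
98.08 m = 36413  ⇒  m ≈ 371.3 g

m ≈ 371 g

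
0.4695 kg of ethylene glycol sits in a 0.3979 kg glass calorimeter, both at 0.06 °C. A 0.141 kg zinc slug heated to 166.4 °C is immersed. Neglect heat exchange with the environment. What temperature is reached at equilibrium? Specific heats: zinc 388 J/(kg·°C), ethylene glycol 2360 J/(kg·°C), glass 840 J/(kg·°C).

T_f ≈ 6.1 °C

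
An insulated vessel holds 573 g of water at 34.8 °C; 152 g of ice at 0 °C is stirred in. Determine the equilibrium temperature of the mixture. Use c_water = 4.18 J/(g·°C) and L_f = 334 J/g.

Setting the total heat transfer to zero:
latent heat to melt: 152·334 = 50768
  warm the meltwater: 635.36 T
  water cools: 573·4.18·(T − 34.8) = 2395.1(T − 34.8)
3030.5 T = 83351 − 50768 = 32583
T ≈ 10.75 °C — above 0 °C, consistent with complete melting.

T_f ≈ 10.8 °C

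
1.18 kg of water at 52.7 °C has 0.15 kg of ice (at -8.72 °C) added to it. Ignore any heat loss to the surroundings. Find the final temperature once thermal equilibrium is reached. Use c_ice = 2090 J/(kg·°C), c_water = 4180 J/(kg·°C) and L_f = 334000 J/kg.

Sum of m c ΔT and latent-heat terms is zero:
warm ice to 0 °C: 0.15·2090·(0 − (-8.72)) = 2733.7; fusion: m_ice L_f = 0.15·334000 = 50100; meltwater 0→T: 0.15·4180·T = 627 T; water cools: 1.18·4180·(T − 52.7) = 4932.4(T − 52.7)
5559.4 T = 259937 − 52834 = 207104
T ≈ 37.25 °C (positive, so assuming full melt was valid).

T_f ≈ 37.3 °C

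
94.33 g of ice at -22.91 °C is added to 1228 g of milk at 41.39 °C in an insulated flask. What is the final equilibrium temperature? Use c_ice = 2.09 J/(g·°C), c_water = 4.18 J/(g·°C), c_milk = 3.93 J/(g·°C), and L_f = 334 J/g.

Conservation of energy gives ΣQ = 0:
warm ice to 0 °C: 94.33×2.09×(0 − (-22.91)) = 4516.7
  fusion: m_ice L_f = 94.33×334 = 31506
  meltwater 0→T: 94.33×4.18×T = 394.3 T
  milk: 4826(T − 41.39)
5220.3 T = 199750 − 36023 = 163727
T ≈ 31.36 °C. Since T > 0 °C, the all-ice-melts assumption holds.

T_f ≈ 31.4 °C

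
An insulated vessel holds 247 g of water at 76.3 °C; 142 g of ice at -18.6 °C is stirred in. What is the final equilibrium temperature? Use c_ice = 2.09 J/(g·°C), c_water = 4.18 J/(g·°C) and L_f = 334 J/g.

Heat gained plus heat lost sum to zero:
warm ice to 0 °C: 142×2.09×(0 − (-18.6)) = 5520.1
  melt ice: 142×334 = 47428
  meltwater 0→T: 142×4.18×T = 593.56 T
  water cools: 247×4.18×(T − 76.3) = 1032.5(T − 76.3)
1626 T = 78777 − 52948 = 25829
T ≈ 15.88 °C. Since T > 0 °C, the all-ice-melts assumption holds.

T_f ≈ 15.9 °C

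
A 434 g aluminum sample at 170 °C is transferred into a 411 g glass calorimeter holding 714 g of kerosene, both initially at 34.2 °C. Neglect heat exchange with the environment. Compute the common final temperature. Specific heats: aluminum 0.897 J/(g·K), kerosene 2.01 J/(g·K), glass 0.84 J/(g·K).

T_f ≈ 58.6 °C

Taking heat into each body as positive, Σ m c ΔT = 0:
434·0.897·(T − 170) + 714·2.01·(T − 34.2) + 411·0.84·(T − 34.2) = 0
389.3(T − 170) + 1435.1(T − 34.2) + 345.24(T − 34.2) = 0
2169.7 T = 127070
T = 127070 / 2169.7 = 58.6 °C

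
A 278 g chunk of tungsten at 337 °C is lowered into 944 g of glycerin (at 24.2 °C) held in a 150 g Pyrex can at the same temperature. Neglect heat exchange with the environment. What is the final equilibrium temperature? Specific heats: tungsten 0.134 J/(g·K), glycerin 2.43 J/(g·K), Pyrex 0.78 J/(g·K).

Taking heat into each body as positive, Σ m c ΔT = 0:
278×0.134×(T − 337) + 944×2.43×(T − 24.2) + 150×0.78×(T − 24.2) = 0
2448.2 T = 70898
T ≈ 28.96 °C

T_f ≈ 29.0 °C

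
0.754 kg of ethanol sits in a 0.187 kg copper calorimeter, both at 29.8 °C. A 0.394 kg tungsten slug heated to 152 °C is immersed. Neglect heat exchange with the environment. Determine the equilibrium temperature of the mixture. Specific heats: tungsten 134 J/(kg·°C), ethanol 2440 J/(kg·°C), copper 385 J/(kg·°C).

T_f ≈ 33.1 °C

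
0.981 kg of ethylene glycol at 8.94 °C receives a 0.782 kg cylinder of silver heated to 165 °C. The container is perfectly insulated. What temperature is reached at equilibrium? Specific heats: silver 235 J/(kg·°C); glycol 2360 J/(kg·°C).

T_f ≈ 20.4 °C

T_f is the heat-capacity-weighted average of the initial temperatures:
T_f = (183.77×165 + 2315.2×8.94) / (183.77 + 2315.2)
    = 51020 / 2498.9 ≈ 20.42 °C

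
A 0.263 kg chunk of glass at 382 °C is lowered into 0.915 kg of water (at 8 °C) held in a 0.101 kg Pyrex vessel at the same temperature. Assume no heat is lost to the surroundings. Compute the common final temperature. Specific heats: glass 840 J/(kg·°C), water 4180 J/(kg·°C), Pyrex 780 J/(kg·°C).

T_f ≈ 28.0 °C

T_f = Σ m_i c_i T_i / Σ m_i c_i:
T_f = (220.92×382 + 3824.7×8 + 78.78×8) / (220.92 + 3824.7 + 78.78)
    = 115619 / 4124.4 ≈ 28.03 °C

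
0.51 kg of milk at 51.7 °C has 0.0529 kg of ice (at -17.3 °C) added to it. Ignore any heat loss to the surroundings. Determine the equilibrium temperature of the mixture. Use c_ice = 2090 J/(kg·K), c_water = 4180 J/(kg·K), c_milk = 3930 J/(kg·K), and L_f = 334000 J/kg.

Setting the total heat transfer to zero:
warm ice to 0 °C: 0.0529·2090·(0 − (-17.3)) = 1912.7; latent heat to melt: 0.0529·334000 = 17669; meltwater 0→T: 0.0529·4180·T = 221.12 T; milk: 2004.3(T − 51.7)
2225.4 T = 103622 − 19581 = 84041
T ≈ 37.76 °C — above 0 °C, consistent with complete melting.

T_f ≈ 37.8 °C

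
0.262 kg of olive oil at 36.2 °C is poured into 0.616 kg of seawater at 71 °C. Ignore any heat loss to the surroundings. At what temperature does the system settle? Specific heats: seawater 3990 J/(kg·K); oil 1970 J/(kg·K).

T_f ≈ 65.0 °C

Energy conservation, ΣQ = 0:
0.616*3990*(T − 71) + 0.262*1970*(T − 36.2) = 0
2974 T = 193191
T ≈ 64.96 °C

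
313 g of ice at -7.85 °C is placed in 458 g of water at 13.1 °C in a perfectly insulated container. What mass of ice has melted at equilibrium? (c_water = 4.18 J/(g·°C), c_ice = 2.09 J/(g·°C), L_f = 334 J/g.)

m_melted ≈ 59.7 g

Water can give up m c ΔT = 458×4.18×13.1 = 25079 J before reaching 0 °C.
Warming the ice to 0 °C takes 313×2.09×7.85 = 5135.2 J, leaving 19944 J for melting.
Fully melting the ice requires m_ice L_f = 313×334 = 104542 J.
That's not enough to melt it all — equilibrium is at 0 °C with ice remaining.
m_melted×334 = 19944  ⇒  m_melted ≈ 59.71 g.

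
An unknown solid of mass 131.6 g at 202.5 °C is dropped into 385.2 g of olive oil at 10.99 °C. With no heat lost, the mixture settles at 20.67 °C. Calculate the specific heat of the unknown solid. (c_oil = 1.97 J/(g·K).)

c ≈ 0.307 J/(g·K)

Heat gained plus heat lost sum to zero:
131.6·c·(20.67 − 202.5) + 385.2·1.97·(20.67 − 10.99) = 0
-23929 c = -7345.6
c = -7345.6/-23929 ≈ 0.307 J/(g·K)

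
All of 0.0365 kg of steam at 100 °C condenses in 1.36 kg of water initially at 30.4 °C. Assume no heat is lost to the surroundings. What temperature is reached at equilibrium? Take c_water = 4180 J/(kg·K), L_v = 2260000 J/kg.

Taking heat into each body as positive, Σ m c ΔT = 0:
steam→water at 100 °C releases m L_v = 0.0365·2260000 = 82490
  condensed water 100 °C→T: 152.57(T − 100)
  water warms: 1.36·4180·(T − 30.4) = 5684.8(T − 30.4)
5837.4 T = 82490 + 15257 + 172818 = 270565
T ≈ 46.35 °C (< 100 °C, so full condensation is consistent).

T_f ≈ 46.4 °C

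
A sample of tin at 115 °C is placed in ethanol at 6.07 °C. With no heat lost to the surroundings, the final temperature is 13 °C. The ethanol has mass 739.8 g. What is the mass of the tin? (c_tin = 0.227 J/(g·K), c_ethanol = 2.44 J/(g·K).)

m ≈ 540 g

Let T be the final temperature. ΣQ_i = 0:
m·0.227·(13 − 115) + 739.8·2.44·(13 − 6.07) = 0
-23.15 m = -12509
m = -12509/-23.15 ≈ 540.3 g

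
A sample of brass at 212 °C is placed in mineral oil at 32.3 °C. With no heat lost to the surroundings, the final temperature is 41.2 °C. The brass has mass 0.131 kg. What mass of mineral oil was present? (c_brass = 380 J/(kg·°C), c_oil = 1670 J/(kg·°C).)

Setting the total heat transfer to zero:
0.131·380·(41.2 − 212) + m·1670·(41.2 − 32.3) = 0
14863 m = 8502.4
m = 8502.4/14863 ≈ 0.5721 kg

m ≈ 0.572 kg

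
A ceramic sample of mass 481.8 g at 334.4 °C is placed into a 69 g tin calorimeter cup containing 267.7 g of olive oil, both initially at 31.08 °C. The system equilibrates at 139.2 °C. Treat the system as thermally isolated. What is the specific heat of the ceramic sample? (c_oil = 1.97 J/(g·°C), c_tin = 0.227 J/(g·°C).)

c ≈ 0.624 J/(g·°C)

Heat gained plus heat lost sum to zero:
481.8·c·(139.2 − 334.4) + 267.7·1.97·(139.2 − 31.08) + 69·0.227·(139.2 − 31.08) = 0
-94047 c = -58713
c = -58713/-94047 ≈ 0.6243 J/(g·°C)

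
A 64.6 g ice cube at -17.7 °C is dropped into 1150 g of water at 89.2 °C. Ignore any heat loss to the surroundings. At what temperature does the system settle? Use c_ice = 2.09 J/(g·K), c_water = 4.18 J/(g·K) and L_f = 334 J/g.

Conservation of energy gives ΣQ = 0:
warm ice to 0 °C: 64.6·2.09·(0 − (-17.7)) = 2389.7
  melt ice: 64.6·334 = 21576
  warm the meltwater: 270.03 T
  water cools: 1150·4.18·(T − 89.2) = 4807(T − 89.2)
5077 T = 428784 − 23966 = 404818
T ≈ 79.74 °C (positive, so assuming full melt was valid).

T_f ≈ 79.7 °C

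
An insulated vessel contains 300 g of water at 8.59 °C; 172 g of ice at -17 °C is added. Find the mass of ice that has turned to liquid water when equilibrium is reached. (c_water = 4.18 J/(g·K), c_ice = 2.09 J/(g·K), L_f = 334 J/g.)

Cooling the water to 0 °C releases 300×4.18×8.59 = 10772 J.
Warming the ice to 0 °C takes 172×2.09×17 = 6111.2 J, leaving 4660.7 J for melting.
To melt every bit of ice: 172×334 = 57448 J.
That's not enough to melt it all — equilibrium is at 0 °C with ice remaining.
m_melt = 4660.7 / L_f = 13.95 g.

m_melted ≈ 14 g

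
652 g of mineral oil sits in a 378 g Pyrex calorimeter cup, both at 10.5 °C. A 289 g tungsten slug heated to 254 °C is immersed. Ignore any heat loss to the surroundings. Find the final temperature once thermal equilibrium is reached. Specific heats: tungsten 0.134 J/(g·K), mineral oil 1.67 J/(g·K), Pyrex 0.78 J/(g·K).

T_f ≈ 17.1 °C

Taking heat into each body as positive, Σ m c ΔT = 0:
289*0.134*(T − 254) + 652*1.67*(T − 10.5) + 378*0.78*(T − 10.5) = 0
38.73(T − 254) + 1088.8(T − 10.5) + 294.84(T − 10.5) = 0
1422.4 T = 24365
T = 24365/1422.4 ≈ 17.13 °C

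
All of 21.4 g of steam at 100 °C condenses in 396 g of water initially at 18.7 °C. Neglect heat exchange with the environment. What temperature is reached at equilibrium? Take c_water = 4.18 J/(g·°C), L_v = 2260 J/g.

T_f ≈ 50.6 °C

Net heat exchanged in the isolated system is zero:
latent heat released on condensation: 21.4·2260 = 48364; condensate cools 100→T: 21.4·4.18·(T − 100) = 89.45(T − 100); water warms: 396·4.18·(T − 18.7) = 1655.3(T − 18.7)
1744.7 T = 48364 + 8945.2 + 30954 = 88263
T ≈ 50.59 °C, under the boiling point, so the assumption holds.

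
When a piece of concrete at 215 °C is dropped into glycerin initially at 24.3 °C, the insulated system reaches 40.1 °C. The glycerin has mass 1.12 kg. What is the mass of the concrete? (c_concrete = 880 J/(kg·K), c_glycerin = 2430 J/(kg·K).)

m ≈ 0.279 kg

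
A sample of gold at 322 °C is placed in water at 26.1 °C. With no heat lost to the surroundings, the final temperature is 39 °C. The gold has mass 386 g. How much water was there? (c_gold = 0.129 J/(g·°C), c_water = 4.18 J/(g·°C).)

m ≈ 261 g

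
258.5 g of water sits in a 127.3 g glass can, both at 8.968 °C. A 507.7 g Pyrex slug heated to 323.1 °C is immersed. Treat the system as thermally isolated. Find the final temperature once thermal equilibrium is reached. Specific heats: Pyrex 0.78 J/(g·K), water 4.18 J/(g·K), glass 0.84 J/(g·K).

T_f ≈ 87.5 °C

Net heat exchanged in the isolated system is zero:
507.7×0.78×(T − 323.1) + 258.5×4.18×(T − 8.968) + 127.3×0.84×(T − 8.968) = 0
396.01(T − 323.1) + 1080.5(T − 8.968) + 106.93(T − 8.968) = 0
1583.5 T = 138599
T = 138599/1583.5 ≈ 87.53 °C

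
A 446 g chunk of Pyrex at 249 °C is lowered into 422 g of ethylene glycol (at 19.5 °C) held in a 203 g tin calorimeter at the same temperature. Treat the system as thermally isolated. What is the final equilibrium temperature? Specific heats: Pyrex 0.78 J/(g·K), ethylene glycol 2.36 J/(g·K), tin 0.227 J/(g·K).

T_f ≈ 76.9 °C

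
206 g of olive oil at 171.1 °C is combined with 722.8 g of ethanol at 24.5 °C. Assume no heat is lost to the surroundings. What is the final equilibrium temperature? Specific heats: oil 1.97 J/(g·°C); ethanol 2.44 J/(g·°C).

Conservation of energy gives ΣQ = 0:
206·1.97·(T − 171.1) + 722.8·2.44·(T − 24.5) = 0
405.82(T − 171.1) + 1763.6(T − 24.5) = 0
(405.82 + 1763.6) T = 405.82·171.1 + 1763.6·24.5
T = 112645/2169.5 ≈ 51.92 °C

T_f ≈ 51.9 °C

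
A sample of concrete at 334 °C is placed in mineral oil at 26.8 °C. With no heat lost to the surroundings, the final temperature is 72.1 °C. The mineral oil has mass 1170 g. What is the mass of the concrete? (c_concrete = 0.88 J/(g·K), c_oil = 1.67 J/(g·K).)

m ≈ 384 g

|Q_concrete| = |Q_oil|:
m·0.88·(334 − 72.1) = 1170·1.67·(72.1 − 26.8)
230.47 m = 88512  ⇒  m ≈ 384 g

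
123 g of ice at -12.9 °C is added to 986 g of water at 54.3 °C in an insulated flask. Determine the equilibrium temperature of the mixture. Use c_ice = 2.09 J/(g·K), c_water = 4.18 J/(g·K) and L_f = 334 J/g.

T_f ≈ 38.7 °C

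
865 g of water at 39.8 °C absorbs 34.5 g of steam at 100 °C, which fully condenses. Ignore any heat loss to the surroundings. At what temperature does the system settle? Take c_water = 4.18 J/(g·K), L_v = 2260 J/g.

Net heat exchanged in the isolated system is zero:
steam→water at 100 °C releases m L_v = 34.5·2260 = 77970
  condensed water 100 °C→T: 144.21(T − 100)
  water warms: 865·4.18·(T − 39.8) = 3615.7(T − 39.8)
3759.9 T = 77970 + 14421 + 143905 = 236296
T ≈ 62.85 °C, under the boiling point, so the assumption holds.

T_f ≈ 62.8 °C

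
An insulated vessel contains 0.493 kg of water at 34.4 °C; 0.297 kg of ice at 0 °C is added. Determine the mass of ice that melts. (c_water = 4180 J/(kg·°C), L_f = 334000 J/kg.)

m_melted ≈ 0.212 kg

Heat available from the water dropping to 0 °C: 0.493·4180·34.4 = 70889 J.
Fully melting the ice requires m_ice L_f = 0.297·334000 = 99198 J.
70889 J < 99198 J, so only part of the ice melts and the system sits at 0 °C.
Mass melted = 70889/334000 ≈ 0.2122 kg.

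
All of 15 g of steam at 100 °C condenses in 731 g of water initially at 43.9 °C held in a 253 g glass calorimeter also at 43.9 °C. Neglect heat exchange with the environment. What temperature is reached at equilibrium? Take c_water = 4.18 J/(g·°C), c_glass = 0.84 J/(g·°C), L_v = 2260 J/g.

Energy conservation, ΣQ = 0:
condense steam: −15·2260 = −33900; condensate cools 100→T: 15·4.18·(T − 100) = 62.7(T − 100); water warms: 731·4.18·(T − 43.9) = 3055.6(T − 43.9); cup: 212.52(T − 43.9)
3330.8 T = 33900 + 6270 + 143470 = 183640
T ≈ 55.13 °C — below 100 °C, confirming all the steam condensed.

T_f ≈ 55.1 °C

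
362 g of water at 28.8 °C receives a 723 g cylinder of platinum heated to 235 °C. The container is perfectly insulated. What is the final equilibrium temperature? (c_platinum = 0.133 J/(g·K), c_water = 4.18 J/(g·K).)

Net heat exchanged in the isolated system is zero:
723*0.133*(T − 235) + 362*4.18*(T − 28.8) = 0
(96.16 + 1513.2) T = 96.16*235 + 1513.2*28.8
T = 66176/1609.3 ≈ 41.12 °C

T_f ≈ 41.1 °C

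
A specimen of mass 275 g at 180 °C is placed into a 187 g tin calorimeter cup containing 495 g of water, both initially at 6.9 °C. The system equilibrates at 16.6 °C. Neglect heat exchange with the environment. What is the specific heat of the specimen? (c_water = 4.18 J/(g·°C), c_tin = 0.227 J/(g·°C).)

Energy conservation, ΣQ = 0:
275×c×(16.6 − 180) + 495×4.18×(16.6 − 6.9) + 187×0.227×(16.6 − 6.9) = 0
-44935 c = -20482
c = -20482/-44935 ≈ 0.4558 J/(g·°C)

c ≈ 0.456 J/(g·°C)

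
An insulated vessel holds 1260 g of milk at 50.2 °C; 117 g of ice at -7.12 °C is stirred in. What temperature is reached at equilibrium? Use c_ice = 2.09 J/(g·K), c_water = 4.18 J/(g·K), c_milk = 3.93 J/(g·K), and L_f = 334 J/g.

T_f ≈ 38.2 °C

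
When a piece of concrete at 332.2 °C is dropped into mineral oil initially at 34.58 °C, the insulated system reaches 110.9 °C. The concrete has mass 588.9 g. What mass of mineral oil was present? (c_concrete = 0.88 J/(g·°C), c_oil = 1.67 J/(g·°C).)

m ≈ 900 g

Setting the total heat transfer to zero:
588.9×0.88×(110.9 − 332.2) + m×1.67×(110.9 − 34.58) = 0
127.45 m = 114685
m = 114685/127.45 ≈ 899.8 g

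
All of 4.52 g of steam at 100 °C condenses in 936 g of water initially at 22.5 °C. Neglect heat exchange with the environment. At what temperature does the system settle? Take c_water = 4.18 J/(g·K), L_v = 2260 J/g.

T_f ≈ 25.5 °C

Let T be the final temperature. ΣQ_i = 0:
steam→water at 100 °C releases m L_v = 4.52·2260 = 10215
  condensed water 100 °C→T: 18.89(T − 100)
  water warms: 936·4.18·(T − 22.5) = 3912.5(T − 22.5)
3931.4 T = 10215 + 1889.4 + 88031 = 100135
T ≈ 25.47 °C (< 100 °C, so full condensation is consistent).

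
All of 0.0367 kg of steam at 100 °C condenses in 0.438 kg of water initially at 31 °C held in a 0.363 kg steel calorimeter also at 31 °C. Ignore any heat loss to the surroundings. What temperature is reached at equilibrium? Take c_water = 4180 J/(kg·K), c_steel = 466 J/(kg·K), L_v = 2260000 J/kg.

T_f ≈ 74.4 °C

Let T be the final temperature. ΣQ_i = 0:
steam→water at 100 °C releases m L_v = 0.0367×2260000 = 82942
  condensate cools 100→T: 0.0367×4180×(T − 100) = 153.41(T − 100)
  water warms: 0.438×4180×(T − 31) = 1830.8(T − 31)
  cup: 169.16(T − 31)
2153.4 T = 82942 + 15341 + 62000 = 160283
T ≈ 74.43 °C — below 100 °C, confirming all the steam condensed.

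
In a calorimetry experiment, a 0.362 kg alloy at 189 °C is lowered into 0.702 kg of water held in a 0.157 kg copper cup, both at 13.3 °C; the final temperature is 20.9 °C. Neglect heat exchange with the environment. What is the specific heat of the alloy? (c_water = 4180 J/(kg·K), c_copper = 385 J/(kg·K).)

c ≈ 374 J/(kg·K)

Taking heat into each body as positive, Σ m c ΔT = 0:
0.362×c×(20.9 − 189) + 0.702×4180×(20.9 − 13.3) + 0.157×385×(20.9 − 13.3) = 0
-60.85 c = -22761
c = -22761/-60.85 ≈ 374 J/(kg·K)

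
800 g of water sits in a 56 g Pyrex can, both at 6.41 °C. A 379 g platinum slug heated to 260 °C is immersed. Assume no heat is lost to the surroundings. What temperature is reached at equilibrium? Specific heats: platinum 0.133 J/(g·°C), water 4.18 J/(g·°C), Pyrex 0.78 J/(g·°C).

Net heat exchanged in the isolated system is zero:
379·0.133·(T − 260) + 800·4.18·(T − 6.41) + 56·0.78·(T − 6.41) = 0
50.41(T − 260) + 3344(T − 6.41) + 43.68(T − 6.41) = 0
(50.41 + 3344 + 43.68) T = 50.41·260 + 3344·6.41 + 43.68·6.41
T ≈ 10.13 °C

T_f ≈ 10.1 °C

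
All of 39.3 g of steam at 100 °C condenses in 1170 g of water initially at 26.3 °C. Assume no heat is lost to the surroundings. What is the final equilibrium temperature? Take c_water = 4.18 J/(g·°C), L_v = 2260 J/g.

Heat gained plus heat lost sum to zero:
condense steam: −39.3·2260 = −88818
  condensate cools 100→T: 39.3·4.18·(T − 100) = 164.27(T − 100)
  original water: 4890.6(T − 26.3)
5054.9 T = 88818 + 16427 + 128623 = 233868
T ≈ 46.27 °C — below 100 °C, confirming all the steam condensed.

T_f ≈ 46.3 °C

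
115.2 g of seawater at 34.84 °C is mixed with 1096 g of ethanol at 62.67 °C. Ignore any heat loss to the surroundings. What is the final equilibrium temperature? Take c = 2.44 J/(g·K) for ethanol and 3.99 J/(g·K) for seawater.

Conservation of energy gives ΣQ = 0:
1096*2.44*(T − 62.67) + 115.2*3.99*(T − 34.84) = 0
(2674.2 + 459.65) T = 2674.2*62.67 + 459.65*34.84
T ≈ 58.59 °C

T_f ≈ 58.6 °C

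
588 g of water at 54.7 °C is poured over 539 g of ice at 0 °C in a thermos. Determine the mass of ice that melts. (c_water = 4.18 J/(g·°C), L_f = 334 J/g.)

Heat available from the water dropping to 0 °C: 588×4.18×54.7 = 134444 J.
Melting all 539 g of ice would need 539×334 = 180026 J.
134444 J < 180026 J, so only part of the ice melts and the system sits at 0 °C.
m_melted×334 = 134444  ⇒  m_melted ≈ 402.5 g.

m_melted ≈ 403 g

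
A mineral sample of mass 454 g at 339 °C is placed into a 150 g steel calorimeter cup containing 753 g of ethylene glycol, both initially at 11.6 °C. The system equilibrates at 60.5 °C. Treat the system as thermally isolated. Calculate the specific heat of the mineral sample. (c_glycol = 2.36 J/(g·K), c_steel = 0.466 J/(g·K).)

c ≈ 0.714 J/(g·K)

Let T be the final temperature. ΣQ_i = 0:
454·c·(60.5 − 339) + 753·2.36·(60.5 − 11.6) + 150·0.466·(60.5 − 11.6) = 0
-126439 c = -90317
c = -90317/-126439 ≈ 0.7143 J/(g·K)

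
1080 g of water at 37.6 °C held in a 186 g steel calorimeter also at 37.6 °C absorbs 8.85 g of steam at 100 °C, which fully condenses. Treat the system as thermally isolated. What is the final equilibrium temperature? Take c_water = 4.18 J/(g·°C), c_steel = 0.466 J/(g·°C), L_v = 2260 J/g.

Conservation of energy gives ΣQ = 0:
condense steam: −8.85×2260 = −20001; condensate cools 100→T: 8.85×4.18×(T − 100) = 36.99(T − 100); original water: 4514.4(T − 37.6); cup: 86.68(T − 37.6)
4638.1 T = 20001 + 3699.3 + 173000 = 196701
T ≈ 42.41 °C (< 100 °C, so full condensation is consistent).

T_f ≈ 42.4 °C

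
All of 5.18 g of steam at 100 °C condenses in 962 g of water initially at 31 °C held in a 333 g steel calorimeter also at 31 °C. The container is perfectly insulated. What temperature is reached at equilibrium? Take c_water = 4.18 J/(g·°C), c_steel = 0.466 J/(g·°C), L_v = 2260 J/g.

Sum of m c ΔT and latent-heat terms is zero:
steam→water at 100 °C releases m L_v = 5.18×2260 = 11707; condensed water 100 °C→T: 21.65(T − 100); water warms: 962×4.18×(T − 31) = 4021.2(T − 31); cup: 155.18(T − 31)
4198 T = 11707 + 2165.2 + 129466 = 143339
T ≈ 34.14 °C — below 100 °C, confirming all the steam condensed.

T_f ≈ 34.1 °C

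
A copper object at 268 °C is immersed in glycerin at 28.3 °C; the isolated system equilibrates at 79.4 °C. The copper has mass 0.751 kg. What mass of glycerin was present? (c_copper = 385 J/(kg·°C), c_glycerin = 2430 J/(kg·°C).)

m ≈ 0.439 kg

Heat lost by the copper = heat gained by the glycerin:
0.751·385·(268 − 79.4) = m·2430·(79.4 − 28.3)
124173 m = 54531  ⇒  m ≈ 0.4392 kg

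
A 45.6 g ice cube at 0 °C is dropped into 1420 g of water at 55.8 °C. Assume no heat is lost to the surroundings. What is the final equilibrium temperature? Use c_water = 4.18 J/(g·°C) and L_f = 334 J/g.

T_f ≈ 51.6 °C

Sum of m c ΔT and latent-heat terms is zero:
latent heat to melt: 45.6×334 = 15230; meltwater 0→T: 45.6×4.18×T = 190.61 T; water cools: 1420×4.18×(T − 55.8) = 5935.6(T − 55.8)
6126.2 T = 331206 − 15230 = 315976
T ≈ 51.58 °C. Since T > 0 °C, the all-ice-melts assumption holds.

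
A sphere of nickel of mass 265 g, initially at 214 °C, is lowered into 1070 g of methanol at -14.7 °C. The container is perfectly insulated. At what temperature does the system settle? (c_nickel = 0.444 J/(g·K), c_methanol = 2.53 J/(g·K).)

T_f ≈ -5.2 °C

T_f = Σ m_i c_i T_i / Σ m_i c_i:
T_f = (117.66*214 + 2707.1*(-14.7)) / (117.66 + 2707.1)
    = -14615 / 2824.8 ≈ -5.17 °C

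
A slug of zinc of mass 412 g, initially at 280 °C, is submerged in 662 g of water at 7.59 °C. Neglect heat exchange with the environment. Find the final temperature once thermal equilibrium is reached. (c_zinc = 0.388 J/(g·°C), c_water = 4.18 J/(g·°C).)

T_f ≈ 22.5 °C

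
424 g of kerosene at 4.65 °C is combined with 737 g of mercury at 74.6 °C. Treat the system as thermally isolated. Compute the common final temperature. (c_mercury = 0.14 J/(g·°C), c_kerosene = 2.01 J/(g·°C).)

Set heat shed by the hot body equal to heat absorbed by the cold body:
737·0.14·(74.6 − T) = 424·2.01·(T − 4.65)
103.18(74.6 − T) = 852.24(T − 4.65)
955.42 T = 11660  ⇒  T ≈ 12.20 °C

T_f ≈ 12.2 °C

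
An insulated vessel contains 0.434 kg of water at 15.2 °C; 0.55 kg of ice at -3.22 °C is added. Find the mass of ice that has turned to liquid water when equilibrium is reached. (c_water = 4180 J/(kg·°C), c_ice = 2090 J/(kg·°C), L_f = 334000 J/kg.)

m_melted ≈ 0.0715 kg

Water can give up m c ΔT = 0.434×4180×15.2 = 27575 J before reaching 0 °C.
Of that, 0.55×2090×3.22 = 3701.4 J goes to bring the ice to 0 °C, leaving 23873 J.
To melt every bit of ice: 0.55×334000 = 183700 J.
Since 23873 < 183700 J, not all the ice melts; equilibrium is at 0 °C.
m_melted×334000 = 23873  ⇒  m_melted ≈ 0.07148 kg.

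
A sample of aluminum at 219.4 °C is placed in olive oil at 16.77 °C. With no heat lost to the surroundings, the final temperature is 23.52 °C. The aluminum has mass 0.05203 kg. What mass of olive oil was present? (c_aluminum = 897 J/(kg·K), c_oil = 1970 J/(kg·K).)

m ≈ 0.687 kg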